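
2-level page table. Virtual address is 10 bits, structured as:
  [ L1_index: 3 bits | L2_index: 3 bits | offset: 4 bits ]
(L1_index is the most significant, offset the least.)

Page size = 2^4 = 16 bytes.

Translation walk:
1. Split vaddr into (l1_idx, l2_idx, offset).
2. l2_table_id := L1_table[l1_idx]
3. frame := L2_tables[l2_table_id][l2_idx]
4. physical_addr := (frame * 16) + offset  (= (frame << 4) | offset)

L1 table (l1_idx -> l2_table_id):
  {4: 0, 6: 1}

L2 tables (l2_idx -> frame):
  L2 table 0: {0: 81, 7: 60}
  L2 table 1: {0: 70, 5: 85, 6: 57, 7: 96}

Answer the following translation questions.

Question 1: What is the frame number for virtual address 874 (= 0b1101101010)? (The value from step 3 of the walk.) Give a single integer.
Answer: 57

Derivation:
vaddr = 874: l1_idx=6, l2_idx=6
L1[6] = 1; L2[1][6] = 57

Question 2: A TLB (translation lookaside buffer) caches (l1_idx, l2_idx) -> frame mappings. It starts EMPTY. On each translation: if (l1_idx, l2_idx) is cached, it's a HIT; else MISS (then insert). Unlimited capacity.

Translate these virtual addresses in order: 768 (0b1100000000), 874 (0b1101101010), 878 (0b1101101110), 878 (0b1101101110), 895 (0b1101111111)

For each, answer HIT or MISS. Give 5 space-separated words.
Answer: MISS MISS HIT HIT MISS

Derivation:
vaddr=768: (6,0) not in TLB -> MISS, insert
vaddr=874: (6,6) not in TLB -> MISS, insert
vaddr=878: (6,6) in TLB -> HIT
vaddr=878: (6,6) in TLB -> HIT
vaddr=895: (6,7) not in TLB -> MISS, insert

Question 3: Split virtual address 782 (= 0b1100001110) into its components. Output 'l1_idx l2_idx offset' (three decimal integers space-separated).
Answer: 6 0 14

Derivation:
vaddr = 782 = 0b1100001110
  top 3 bits -> l1_idx = 6
  next 3 bits -> l2_idx = 0
  bottom 4 bits -> offset = 14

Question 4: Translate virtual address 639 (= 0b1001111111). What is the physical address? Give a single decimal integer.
Answer: 975

Derivation:
vaddr = 639 = 0b1001111111
Split: l1_idx=4, l2_idx=7, offset=15
L1[4] = 0
L2[0][7] = 60
paddr = 60 * 16 + 15 = 975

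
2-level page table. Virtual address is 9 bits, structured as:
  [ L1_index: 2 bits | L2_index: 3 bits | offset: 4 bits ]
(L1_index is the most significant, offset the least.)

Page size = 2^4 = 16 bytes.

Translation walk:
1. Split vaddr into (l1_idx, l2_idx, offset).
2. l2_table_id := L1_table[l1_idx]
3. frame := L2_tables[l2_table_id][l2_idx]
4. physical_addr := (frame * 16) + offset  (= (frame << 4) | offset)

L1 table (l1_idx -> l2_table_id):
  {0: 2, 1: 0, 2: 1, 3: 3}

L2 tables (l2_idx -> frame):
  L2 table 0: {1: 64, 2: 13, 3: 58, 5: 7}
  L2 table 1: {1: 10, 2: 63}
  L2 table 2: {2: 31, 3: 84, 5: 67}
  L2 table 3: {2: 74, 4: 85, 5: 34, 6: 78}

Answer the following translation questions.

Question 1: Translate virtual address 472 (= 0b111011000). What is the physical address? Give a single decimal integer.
vaddr = 472 = 0b111011000
Split: l1_idx=3, l2_idx=5, offset=8
L1[3] = 3
L2[3][5] = 34
paddr = 34 * 16 + 8 = 552

Answer: 552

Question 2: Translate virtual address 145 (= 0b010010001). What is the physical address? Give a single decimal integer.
Answer: 1025

Derivation:
vaddr = 145 = 0b010010001
Split: l1_idx=1, l2_idx=1, offset=1
L1[1] = 0
L2[0][1] = 64
paddr = 64 * 16 + 1 = 1025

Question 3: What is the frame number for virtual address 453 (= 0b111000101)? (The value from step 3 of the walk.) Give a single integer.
vaddr = 453: l1_idx=3, l2_idx=4
L1[3] = 3; L2[3][4] = 85

Answer: 85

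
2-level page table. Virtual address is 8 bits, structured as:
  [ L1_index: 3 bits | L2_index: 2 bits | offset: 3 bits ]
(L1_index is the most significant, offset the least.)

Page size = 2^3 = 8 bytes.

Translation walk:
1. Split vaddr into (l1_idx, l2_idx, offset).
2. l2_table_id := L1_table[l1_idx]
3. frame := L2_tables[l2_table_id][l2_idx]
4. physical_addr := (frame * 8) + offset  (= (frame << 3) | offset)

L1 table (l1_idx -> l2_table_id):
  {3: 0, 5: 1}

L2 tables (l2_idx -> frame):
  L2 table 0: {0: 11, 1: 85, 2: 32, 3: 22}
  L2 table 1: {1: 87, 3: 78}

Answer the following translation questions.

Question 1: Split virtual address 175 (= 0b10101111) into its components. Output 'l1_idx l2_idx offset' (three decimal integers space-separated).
vaddr = 175 = 0b10101111
  top 3 bits -> l1_idx = 5
  next 2 bits -> l2_idx = 1
  bottom 3 bits -> offset = 7

Answer: 5 1 7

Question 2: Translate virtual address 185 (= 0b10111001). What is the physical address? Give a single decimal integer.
vaddr = 185 = 0b10111001
Split: l1_idx=5, l2_idx=3, offset=1
L1[5] = 1
L2[1][3] = 78
paddr = 78 * 8 + 1 = 625

Answer: 625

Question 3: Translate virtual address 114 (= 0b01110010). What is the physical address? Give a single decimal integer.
Answer: 258

Derivation:
vaddr = 114 = 0b01110010
Split: l1_idx=3, l2_idx=2, offset=2
L1[3] = 0
L2[0][2] = 32
paddr = 32 * 8 + 2 = 258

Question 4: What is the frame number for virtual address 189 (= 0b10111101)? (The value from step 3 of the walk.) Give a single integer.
Answer: 78

Derivation:
vaddr = 189: l1_idx=5, l2_idx=3
L1[5] = 1; L2[1][3] = 78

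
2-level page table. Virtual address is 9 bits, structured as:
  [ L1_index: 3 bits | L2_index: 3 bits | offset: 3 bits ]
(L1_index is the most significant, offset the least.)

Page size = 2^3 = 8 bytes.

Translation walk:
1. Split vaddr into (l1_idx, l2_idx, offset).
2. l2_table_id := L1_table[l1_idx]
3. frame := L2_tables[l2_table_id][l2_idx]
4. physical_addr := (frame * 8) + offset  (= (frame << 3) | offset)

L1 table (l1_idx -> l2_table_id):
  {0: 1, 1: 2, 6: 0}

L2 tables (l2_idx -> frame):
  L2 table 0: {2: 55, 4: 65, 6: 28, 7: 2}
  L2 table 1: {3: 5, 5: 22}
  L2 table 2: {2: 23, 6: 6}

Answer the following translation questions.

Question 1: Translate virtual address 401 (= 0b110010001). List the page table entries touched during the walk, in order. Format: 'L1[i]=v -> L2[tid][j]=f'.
vaddr = 401 = 0b110010001
Split: l1_idx=6, l2_idx=2, offset=1

Answer: L1[6]=0 -> L2[0][2]=55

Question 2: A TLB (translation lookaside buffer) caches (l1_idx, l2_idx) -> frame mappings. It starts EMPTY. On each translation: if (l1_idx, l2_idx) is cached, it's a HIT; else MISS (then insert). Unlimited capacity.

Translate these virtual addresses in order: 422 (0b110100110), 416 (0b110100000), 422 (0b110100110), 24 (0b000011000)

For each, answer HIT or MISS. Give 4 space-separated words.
vaddr=422: (6,4) not in TLB -> MISS, insert
vaddr=416: (6,4) in TLB -> HIT
vaddr=422: (6,4) in TLB -> HIT
vaddr=24: (0,3) not in TLB -> MISS, insert

Answer: MISS HIT HIT MISS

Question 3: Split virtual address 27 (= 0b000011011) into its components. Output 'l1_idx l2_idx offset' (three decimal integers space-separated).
vaddr = 27 = 0b000011011
  top 3 bits -> l1_idx = 0
  next 3 bits -> l2_idx = 3
  bottom 3 bits -> offset = 3

Answer: 0 3 3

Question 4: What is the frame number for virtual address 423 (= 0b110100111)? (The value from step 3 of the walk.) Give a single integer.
Answer: 65

Derivation:
vaddr = 423: l1_idx=6, l2_idx=4
L1[6] = 0; L2[0][4] = 65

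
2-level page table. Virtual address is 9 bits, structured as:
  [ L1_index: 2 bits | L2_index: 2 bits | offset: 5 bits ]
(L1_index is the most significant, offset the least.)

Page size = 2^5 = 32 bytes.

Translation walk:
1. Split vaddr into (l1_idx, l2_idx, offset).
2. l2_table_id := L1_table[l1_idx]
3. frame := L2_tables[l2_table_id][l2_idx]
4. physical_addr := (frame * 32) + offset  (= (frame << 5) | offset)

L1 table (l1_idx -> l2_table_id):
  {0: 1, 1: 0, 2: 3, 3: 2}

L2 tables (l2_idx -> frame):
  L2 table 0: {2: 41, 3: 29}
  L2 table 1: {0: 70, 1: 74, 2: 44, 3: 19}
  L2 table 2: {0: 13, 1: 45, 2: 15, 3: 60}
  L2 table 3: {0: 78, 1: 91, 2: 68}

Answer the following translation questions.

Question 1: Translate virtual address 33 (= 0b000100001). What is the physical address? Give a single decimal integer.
vaddr = 33 = 0b000100001
Split: l1_idx=0, l2_idx=1, offset=1
L1[0] = 1
L2[1][1] = 74
paddr = 74 * 32 + 1 = 2369

Answer: 2369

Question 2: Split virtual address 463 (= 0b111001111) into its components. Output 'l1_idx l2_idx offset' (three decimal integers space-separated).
vaddr = 463 = 0b111001111
  top 2 bits -> l1_idx = 3
  next 2 bits -> l2_idx = 2
  bottom 5 bits -> offset = 15

Answer: 3 2 15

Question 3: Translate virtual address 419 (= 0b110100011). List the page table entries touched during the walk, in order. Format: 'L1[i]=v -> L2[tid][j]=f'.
vaddr = 419 = 0b110100011
Split: l1_idx=3, l2_idx=1, offset=3

Answer: L1[3]=2 -> L2[2][1]=45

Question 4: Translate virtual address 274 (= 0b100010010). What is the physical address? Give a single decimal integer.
Answer: 2514

Derivation:
vaddr = 274 = 0b100010010
Split: l1_idx=2, l2_idx=0, offset=18
L1[2] = 3
L2[3][0] = 78
paddr = 78 * 32 + 18 = 2514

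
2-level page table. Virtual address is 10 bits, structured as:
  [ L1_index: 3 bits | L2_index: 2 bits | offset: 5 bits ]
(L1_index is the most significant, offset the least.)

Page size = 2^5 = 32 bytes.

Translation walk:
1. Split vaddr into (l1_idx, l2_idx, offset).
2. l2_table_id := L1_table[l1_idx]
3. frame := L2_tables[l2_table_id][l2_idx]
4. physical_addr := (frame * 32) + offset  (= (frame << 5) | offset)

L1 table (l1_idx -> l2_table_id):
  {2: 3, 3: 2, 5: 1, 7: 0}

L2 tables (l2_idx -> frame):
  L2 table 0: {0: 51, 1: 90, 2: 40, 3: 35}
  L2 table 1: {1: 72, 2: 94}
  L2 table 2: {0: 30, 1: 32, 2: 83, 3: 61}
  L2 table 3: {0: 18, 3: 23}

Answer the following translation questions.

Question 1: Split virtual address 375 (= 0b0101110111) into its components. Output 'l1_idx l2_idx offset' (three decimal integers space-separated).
Answer: 2 3 23

Derivation:
vaddr = 375 = 0b0101110111
  top 3 bits -> l1_idx = 2
  next 2 bits -> l2_idx = 3
  bottom 5 bits -> offset = 23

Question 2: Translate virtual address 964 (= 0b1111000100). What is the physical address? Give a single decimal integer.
Answer: 1284

Derivation:
vaddr = 964 = 0b1111000100
Split: l1_idx=7, l2_idx=2, offset=4
L1[7] = 0
L2[0][2] = 40
paddr = 40 * 32 + 4 = 1284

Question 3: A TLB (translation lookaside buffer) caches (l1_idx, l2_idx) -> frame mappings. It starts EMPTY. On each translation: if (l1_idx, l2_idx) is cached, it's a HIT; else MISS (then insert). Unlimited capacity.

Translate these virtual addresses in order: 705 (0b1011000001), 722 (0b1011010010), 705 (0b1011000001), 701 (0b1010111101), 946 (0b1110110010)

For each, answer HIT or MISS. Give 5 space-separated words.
Answer: MISS HIT HIT MISS MISS

Derivation:
vaddr=705: (5,2) not in TLB -> MISS, insert
vaddr=722: (5,2) in TLB -> HIT
vaddr=705: (5,2) in TLB -> HIT
vaddr=701: (5,1) not in TLB -> MISS, insert
vaddr=946: (7,1) not in TLB -> MISS, insert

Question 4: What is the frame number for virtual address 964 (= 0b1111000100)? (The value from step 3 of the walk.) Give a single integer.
Answer: 40

Derivation:
vaddr = 964: l1_idx=7, l2_idx=2
L1[7] = 0; L2[0][2] = 40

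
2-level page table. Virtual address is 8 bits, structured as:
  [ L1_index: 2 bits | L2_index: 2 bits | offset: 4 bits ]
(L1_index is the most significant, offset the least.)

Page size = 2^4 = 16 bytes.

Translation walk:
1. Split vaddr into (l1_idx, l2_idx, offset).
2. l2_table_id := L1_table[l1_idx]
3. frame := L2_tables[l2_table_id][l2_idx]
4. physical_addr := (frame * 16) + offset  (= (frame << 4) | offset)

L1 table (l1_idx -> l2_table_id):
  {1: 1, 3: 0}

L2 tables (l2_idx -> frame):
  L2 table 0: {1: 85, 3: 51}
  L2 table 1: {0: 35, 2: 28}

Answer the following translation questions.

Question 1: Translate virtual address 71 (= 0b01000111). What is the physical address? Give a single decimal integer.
Answer: 567

Derivation:
vaddr = 71 = 0b01000111
Split: l1_idx=1, l2_idx=0, offset=7
L1[1] = 1
L2[1][0] = 35
paddr = 35 * 16 + 7 = 567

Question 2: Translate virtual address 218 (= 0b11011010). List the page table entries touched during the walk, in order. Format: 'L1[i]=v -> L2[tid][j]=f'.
Answer: L1[3]=0 -> L2[0][1]=85

Derivation:
vaddr = 218 = 0b11011010
Split: l1_idx=3, l2_idx=1, offset=10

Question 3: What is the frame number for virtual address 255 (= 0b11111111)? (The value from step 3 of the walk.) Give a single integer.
vaddr = 255: l1_idx=3, l2_idx=3
L1[3] = 0; L2[0][3] = 51

Answer: 51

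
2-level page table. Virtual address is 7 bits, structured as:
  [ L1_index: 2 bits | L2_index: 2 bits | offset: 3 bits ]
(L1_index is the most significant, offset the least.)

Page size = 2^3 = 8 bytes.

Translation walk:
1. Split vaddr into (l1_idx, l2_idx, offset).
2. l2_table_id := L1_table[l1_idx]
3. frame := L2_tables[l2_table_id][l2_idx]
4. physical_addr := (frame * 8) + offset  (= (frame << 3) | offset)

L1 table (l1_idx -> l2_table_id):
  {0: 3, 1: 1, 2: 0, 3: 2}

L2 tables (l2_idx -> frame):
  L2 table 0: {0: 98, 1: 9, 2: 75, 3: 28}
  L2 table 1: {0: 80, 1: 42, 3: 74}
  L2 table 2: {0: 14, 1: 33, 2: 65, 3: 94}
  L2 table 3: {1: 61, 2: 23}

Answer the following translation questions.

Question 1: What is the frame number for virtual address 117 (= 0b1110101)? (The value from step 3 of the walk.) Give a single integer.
vaddr = 117: l1_idx=3, l2_idx=2
L1[3] = 2; L2[2][2] = 65

Answer: 65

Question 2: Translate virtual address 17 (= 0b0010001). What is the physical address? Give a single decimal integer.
vaddr = 17 = 0b0010001
Split: l1_idx=0, l2_idx=2, offset=1
L1[0] = 3
L2[3][2] = 23
paddr = 23 * 8 + 1 = 185

Answer: 185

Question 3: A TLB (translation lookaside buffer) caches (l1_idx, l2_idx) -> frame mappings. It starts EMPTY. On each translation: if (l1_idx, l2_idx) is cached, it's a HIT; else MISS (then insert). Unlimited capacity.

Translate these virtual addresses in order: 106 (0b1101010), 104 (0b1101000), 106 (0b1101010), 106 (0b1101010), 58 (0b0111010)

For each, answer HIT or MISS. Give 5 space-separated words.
vaddr=106: (3,1) not in TLB -> MISS, insert
vaddr=104: (3,1) in TLB -> HIT
vaddr=106: (3,1) in TLB -> HIT
vaddr=106: (3,1) in TLB -> HIT
vaddr=58: (1,3) not in TLB -> MISS, insert

Answer: MISS HIT HIT HIT MISS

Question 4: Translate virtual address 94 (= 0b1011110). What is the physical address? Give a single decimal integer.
Answer: 230

Derivation:
vaddr = 94 = 0b1011110
Split: l1_idx=2, l2_idx=3, offset=6
L1[2] = 0
L2[0][3] = 28
paddr = 28 * 8 + 6 = 230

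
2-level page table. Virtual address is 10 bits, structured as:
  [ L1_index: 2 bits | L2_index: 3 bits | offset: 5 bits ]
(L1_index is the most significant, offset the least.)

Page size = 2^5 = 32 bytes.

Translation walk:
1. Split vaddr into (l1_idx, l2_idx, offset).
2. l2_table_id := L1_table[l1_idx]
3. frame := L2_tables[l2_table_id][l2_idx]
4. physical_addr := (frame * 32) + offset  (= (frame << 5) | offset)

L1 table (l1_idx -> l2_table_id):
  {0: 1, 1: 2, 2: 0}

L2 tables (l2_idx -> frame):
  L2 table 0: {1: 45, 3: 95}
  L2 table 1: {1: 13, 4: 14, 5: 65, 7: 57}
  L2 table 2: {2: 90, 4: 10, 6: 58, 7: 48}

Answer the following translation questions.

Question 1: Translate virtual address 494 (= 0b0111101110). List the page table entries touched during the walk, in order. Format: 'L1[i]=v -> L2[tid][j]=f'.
vaddr = 494 = 0b0111101110
Split: l1_idx=1, l2_idx=7, offset=14

Answer: L1[1]=2 -> L2[2][7]=48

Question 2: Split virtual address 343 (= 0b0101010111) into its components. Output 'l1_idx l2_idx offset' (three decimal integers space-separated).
Answer: 1 2 23

Derivation:
vaddr = 343 = 0b0101010111
  top 2 bits -> l1_idx = 1
  next 3 bits -> l2_idx = 2
  bottom 5 bits -> offset = 23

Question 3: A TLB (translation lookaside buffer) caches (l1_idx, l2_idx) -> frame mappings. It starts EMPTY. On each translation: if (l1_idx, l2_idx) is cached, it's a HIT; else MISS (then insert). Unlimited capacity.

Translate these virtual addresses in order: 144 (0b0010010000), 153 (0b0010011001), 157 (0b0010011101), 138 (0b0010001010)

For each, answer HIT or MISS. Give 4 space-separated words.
vaddr=144: (0,4) not in TLB -> MISS, insert
vaddr=153: (0,4) in TLB -> HIT
vaddr=157: (0,4) in TLB -> HIT
vaddr=138: (0,4) in TLB -> HIT

Answer: MISS HIT HIT HIT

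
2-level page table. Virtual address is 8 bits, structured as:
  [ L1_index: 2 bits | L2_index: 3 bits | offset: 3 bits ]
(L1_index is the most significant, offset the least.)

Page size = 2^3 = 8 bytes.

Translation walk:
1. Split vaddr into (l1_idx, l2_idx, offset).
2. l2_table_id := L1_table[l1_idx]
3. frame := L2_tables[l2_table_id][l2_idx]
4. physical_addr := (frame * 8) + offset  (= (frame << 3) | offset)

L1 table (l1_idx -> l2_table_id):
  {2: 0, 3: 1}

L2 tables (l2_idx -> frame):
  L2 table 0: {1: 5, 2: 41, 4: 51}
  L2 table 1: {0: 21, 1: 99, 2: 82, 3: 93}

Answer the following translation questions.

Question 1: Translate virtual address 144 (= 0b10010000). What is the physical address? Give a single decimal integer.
vaddr = 144 = 0b10010000
Split: l1_idx=2, l2_idx=2, offset=0
L1[2] = 0
L2[0][2] = 41
paddr = 41 * 8 + 0 = 328

Answer: 328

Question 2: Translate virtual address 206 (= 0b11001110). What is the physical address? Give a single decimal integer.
vaddr = 206 = 0b11001110
Split: l1_idx=3, l2_idx=1, offset=6
L1[3] = 1
L2[1][1] = 99
paddr = 99 * 8 + 6 = 798

Answer: 798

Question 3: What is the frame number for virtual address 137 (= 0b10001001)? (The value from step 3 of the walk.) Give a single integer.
Answer: 5

Derivation:
vaddr = 137: l1_idx=2, l2_idx=1
L1[2] = 0; L2[0][1] = 5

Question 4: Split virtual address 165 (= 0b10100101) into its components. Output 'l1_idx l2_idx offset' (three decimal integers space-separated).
vaddr = 165 = 0b10100101
  top 2 bits -> l1_idx = 2
  next 3 bits -> l2_idx = 4
  bottom 3 bits -> offset = 5

Answer: 2 4 5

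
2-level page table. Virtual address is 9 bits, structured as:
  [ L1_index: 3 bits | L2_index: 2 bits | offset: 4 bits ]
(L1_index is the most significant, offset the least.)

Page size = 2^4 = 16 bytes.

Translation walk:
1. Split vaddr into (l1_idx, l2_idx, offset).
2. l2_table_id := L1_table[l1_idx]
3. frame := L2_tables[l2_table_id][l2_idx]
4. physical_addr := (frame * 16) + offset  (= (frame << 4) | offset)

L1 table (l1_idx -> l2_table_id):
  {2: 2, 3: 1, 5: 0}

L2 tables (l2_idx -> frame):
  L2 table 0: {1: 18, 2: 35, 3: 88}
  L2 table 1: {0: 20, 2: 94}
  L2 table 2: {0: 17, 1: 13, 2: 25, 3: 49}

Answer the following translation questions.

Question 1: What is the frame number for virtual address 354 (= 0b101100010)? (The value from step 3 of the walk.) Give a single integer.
Answer: 35

Derivation:
vaddr = 354: l1_idx=5, l2_idx=2
L1[5] = 0; L2[0][2] = 35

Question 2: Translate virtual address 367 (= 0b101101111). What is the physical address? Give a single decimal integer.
vaddr = 367 = 0b101101111
Split: l1_idx=5, l2_idx=2, offset=15
L1[5] = 0
L2[0][2] = 35
paddr = 35 * 16 + 15 = 575

Answer: 575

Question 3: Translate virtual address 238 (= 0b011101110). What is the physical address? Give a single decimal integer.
Answer: 1518

Derivation:
vaddr = 238 = 0b011101110
Split: l1_idx=3, l2_idx=2, offset=14
L1[3] = 1
L2[1][2] = 94
paddr = 94 * 16 + 14 = 1518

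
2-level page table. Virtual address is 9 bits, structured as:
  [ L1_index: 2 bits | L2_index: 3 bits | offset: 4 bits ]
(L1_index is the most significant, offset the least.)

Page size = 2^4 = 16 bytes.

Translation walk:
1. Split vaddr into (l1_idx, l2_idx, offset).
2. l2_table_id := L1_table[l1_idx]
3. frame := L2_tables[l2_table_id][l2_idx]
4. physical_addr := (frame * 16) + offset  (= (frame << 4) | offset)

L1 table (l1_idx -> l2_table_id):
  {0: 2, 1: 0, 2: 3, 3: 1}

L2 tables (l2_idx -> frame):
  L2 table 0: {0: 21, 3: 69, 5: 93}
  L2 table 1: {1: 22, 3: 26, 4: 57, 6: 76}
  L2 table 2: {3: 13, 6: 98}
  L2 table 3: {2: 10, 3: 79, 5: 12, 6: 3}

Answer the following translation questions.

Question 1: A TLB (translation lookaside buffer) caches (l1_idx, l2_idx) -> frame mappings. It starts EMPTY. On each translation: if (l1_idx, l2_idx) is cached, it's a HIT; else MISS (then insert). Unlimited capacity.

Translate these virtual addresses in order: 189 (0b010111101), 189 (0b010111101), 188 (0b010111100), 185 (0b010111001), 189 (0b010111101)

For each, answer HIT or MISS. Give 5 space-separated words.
Answer: MISS HIT HIT HIT HIT

Derivation:
vaddr=189: (1,3) not in TLB -> MISS, insert
vaddr=189: (1,3) in TLB -> HIT
vaddr=188: (1,3) in TLB -> HIT
vaddr=185: (1,3) in TLB -> HIT
vaddr=189: (1,3) in TLB -> HIT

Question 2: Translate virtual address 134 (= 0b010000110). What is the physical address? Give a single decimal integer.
vaddr = 134 = 0b010000110
Split: l1_idx=1, l2_idx=0, offset=6
L1[1] = 0
L2[0][0] = 21
paddr = 21 * 16 + 6 = 342

Answer: 342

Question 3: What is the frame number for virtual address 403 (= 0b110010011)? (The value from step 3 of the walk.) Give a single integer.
vaddr = 403: l1_idx=3, l2_idx=1
L1[3] = 1; L2[1][1] = 22

Answer: 22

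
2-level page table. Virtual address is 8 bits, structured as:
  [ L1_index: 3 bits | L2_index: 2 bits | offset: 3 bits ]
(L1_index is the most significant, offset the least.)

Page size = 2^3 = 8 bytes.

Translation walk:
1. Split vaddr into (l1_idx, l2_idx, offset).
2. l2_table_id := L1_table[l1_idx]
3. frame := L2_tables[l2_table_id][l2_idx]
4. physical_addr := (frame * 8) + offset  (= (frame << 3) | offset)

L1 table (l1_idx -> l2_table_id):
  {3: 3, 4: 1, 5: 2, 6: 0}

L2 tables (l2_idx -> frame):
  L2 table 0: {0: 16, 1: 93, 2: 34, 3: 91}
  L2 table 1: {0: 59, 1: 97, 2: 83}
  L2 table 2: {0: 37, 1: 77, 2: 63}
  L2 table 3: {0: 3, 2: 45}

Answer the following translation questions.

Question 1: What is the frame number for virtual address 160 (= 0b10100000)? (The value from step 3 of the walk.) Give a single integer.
Answer: 37

Derivation:
vaddr = 160: l1_idx=5, l2_idx=0
L1[5] = 2; L2[2][0] = 37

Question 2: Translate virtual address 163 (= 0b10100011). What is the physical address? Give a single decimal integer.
Answer: 299

Derivation:
vaddr = 163 = 0b10100011
Split: l1_idx=5, l2_idx=0, offset=3
L1[5] = 2
L2[2][0] = 37
paddr = 37 * 8 + 3 = 299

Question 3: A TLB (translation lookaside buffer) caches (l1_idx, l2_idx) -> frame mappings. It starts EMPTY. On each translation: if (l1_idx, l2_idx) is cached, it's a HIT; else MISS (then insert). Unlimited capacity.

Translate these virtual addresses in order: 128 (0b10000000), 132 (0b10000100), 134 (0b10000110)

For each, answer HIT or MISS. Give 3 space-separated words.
vaddr=128: (4,0) not in TLB -> MISS, insert
vaddr=132: (4,0) in TLB -> HIT
vaddr=134: (4,0) in TLB -> HIT

Answer: MISS HIT HIT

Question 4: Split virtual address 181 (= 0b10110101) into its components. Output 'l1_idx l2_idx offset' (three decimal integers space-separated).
vaddr = 181 = 0b10110101
  top 3 bits -> l1_idx = 5
  next 2 bits -> l2_idx = 2
  bottom 3 bits -> offset = 5

Answer: 5 2 5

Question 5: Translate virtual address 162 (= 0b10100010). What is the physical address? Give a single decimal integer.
Answer: 298

Derivation:
vaddr = 162 = 0b10100010
Split: l1_idx=5, l2_idx=0, offset=2
L1[5] = 2
L2[2][0] = 37
paddr = 37 * 8 + 2 = 298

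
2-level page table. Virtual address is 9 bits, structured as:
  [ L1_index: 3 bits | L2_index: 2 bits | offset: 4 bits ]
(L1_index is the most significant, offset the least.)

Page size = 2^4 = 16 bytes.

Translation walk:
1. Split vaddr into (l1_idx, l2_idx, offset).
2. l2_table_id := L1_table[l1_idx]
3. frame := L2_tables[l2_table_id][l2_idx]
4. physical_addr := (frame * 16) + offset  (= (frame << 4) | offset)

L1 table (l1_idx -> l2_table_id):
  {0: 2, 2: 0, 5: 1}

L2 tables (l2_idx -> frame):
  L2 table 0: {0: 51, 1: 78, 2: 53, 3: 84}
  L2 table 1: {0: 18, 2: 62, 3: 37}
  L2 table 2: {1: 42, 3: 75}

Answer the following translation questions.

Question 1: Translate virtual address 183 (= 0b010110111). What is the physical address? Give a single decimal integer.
vaddr = 183 = 0b010110111
Split: l1_idx=2, l2_idx=3, offset=7
L1[2] = 0
L2[0][3] = 84
paddr = 84 * 16 + 7 = 1351

Answer: 1351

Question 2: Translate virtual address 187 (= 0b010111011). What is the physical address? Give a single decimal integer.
Answer: 1355

Derivation:
vaddr = 187 = 0b010111011
Split: l1_idx=2, l2_idx=3, offset=11
L1[2] = 0
L2[0][3] = 84
paddr = 84 * 16 + 11 = 1355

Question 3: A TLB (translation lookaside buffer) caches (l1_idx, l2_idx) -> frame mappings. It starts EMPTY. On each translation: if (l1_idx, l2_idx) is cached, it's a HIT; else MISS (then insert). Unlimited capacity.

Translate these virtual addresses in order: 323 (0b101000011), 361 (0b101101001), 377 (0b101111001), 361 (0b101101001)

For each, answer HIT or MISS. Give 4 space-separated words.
vaddr=323: (5,0) not in TLB -> MISS, insert
vaddr=361: (5,2) not in TLB -> MISS, insert
vaddr=377: (5,3) not in TLB -> MISS, insert
vaddr=361: (5,2) in TLB -> HIT

Answer: MISS MISS MISS HIT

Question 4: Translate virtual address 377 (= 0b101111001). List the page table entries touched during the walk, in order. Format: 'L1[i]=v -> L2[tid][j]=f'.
vaddr = 377 = 0b101111001
Split: l1_idx=5, l2_idx=3, offset=9

Answer: L1[5]=1 -> L2[1][3]=37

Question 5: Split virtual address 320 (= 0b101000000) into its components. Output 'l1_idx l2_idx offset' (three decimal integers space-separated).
Answer: 5 0 0

Derivation:
vaddr = 320 = 0b101000000
  top 3 bits -> l1_idx = 5
  next 2 bits -> l2_idx = 0
  bottom 4 bits -> offset = 0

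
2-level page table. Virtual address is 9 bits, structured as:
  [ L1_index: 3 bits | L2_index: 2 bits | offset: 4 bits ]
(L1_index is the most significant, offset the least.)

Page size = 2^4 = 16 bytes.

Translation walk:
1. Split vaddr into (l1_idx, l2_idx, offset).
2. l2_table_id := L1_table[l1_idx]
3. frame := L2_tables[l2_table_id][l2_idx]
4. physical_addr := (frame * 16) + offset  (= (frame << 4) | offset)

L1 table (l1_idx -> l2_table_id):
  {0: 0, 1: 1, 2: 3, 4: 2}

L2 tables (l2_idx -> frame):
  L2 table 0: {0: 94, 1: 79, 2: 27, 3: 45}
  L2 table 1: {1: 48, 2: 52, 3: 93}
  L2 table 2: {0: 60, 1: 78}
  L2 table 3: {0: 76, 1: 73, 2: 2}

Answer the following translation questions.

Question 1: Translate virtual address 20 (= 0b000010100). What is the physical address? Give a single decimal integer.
Answer: 1268

Derivation:
vaddr = 20 = 0b000010100
Split: l1_idx=0, l2_idx=1, offset=4
L1[0] = 0
L2[0][1] = 79
paddr = 79 * 16 + 4 = 1268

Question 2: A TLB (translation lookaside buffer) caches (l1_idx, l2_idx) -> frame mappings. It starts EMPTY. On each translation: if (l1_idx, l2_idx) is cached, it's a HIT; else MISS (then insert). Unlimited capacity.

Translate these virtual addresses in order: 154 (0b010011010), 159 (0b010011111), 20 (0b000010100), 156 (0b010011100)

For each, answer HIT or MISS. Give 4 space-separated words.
vaddr=154: (2,1) not in TLB -> MISS, insert
vaddr=159: (2,1) in TLB -> HIT
vaddr=20: (0,1) not in TLB -> MISS, insert
vaddr=156: (2,1) in TLB -> HIT

Answer: MISS HIT MISS HIT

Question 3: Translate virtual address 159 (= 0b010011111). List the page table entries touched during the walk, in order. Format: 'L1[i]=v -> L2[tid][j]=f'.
Answer: L1[2]=3 -> L2[3][1]=73

Derivation:
vaddr = 159 = 0b010011111
Split: l1_idx=2, l2_idx=1, offset=15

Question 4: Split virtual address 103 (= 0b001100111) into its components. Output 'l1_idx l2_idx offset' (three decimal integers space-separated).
vaddr = 103 = 0b001100111
  top 3 bits -> l1_idx = 1
  next 2 bits -> l2_idx = 2
  bottom 4 bits -> offset = 7

Answer: 1 2 7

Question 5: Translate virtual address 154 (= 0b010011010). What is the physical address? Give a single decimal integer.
vaddr = 154 = 0b010011010
Split: l1_idx=2, l2_idx=1, offset=10
L1[2] = 3
L2[3][1] = 73
paddr = 73 * 16 + 10 = 1178

Answer: 1178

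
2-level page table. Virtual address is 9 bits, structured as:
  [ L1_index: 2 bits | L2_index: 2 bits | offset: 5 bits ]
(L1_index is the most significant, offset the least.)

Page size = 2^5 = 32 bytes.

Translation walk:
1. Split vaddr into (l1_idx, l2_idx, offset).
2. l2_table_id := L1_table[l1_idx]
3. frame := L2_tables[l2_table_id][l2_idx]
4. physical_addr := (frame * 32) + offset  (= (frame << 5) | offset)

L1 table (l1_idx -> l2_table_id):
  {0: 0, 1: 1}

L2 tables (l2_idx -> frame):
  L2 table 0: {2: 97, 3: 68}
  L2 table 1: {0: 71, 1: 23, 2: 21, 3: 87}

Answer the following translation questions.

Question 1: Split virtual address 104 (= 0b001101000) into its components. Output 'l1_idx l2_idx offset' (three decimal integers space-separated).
vaddr = 104 = 0b001101000
  top 2 bits -> l1_idx = 0
  next 2 bits -> l2_idx = 3
  bottom 5 bits -> offset = 8

Answer: 0 3 8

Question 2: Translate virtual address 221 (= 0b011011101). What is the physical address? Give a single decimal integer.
vaddr = 221 = 0b011011101
Split: l1_idx=1, l2_idx=2, offset=29
L1[1] = 1
L2[1][2] = 21
paddr = 21 * 32 + 29 = 701

Answer: 701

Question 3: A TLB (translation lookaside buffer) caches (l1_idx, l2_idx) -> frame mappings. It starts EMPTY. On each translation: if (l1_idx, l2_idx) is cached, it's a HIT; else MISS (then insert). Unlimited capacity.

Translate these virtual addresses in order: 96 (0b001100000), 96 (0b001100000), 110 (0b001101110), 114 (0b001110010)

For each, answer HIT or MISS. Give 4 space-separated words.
Answer: MISS HIT HIT HIT

Derivation:
vaddr=96: (0,3) not in TLB -> MISS, insert
vaddr=96: (0,3) in TLB -> HIT
vaddr=110: (0,3) in TLB -> HIT
vaddr=114: (0,3) in TLB -> HIT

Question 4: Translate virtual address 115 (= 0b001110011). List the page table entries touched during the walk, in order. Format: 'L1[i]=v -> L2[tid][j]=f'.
vaddr = 115 = 0b001110011
Split: l1_idx=0, l2_idx=3, offset=19

Answer: L1[0]=0 -> L2[0][3]=68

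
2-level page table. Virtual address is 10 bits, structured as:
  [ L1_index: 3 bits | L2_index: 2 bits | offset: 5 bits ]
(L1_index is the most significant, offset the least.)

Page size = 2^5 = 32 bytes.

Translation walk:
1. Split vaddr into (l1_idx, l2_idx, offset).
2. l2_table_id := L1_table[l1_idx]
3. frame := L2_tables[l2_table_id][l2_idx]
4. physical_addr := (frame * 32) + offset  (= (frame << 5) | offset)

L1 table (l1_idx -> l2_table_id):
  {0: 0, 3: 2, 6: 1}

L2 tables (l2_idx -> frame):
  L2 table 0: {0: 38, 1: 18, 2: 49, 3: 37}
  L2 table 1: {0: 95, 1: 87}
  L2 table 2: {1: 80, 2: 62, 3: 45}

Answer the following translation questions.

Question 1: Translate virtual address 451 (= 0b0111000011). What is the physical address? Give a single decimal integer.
Answer: 1987

Derivation:
vaddr = 451 = 0b0111000011
Split: l1_idx=3, l2_idx=2, offset=3
L1[3] = 2
L2[2][2] = 62
paddr = 62 * 32 + 3 = 1987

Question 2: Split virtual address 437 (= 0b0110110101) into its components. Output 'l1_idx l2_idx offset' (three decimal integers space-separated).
vaddr = 437 = 0b0110110101
  top 3 bits -> l1_idx = 3
  next 2 bits -> l2_idx = 1
  bottom 5 bits -> offset = 21

Answer: 3 1 21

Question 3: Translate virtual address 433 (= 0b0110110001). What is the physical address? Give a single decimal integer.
Answer: 2577

Derivation:
vaddr = 433 = 0b0110110001
Split: l1_idx=3, l2_idx=1, offset=17
L1[3] = 2
L2[2][1] = 80
paddr = 80 * 32 + 17 = 2577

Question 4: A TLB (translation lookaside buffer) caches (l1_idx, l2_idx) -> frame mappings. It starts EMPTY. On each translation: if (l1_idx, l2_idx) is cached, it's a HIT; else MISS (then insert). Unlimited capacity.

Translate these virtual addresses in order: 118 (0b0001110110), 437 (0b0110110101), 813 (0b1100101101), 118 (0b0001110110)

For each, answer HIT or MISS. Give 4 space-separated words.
Answer: MISS MISS MISS HIT

Derivation:
vaddr=118: (0,3) not in TLB -> MISS, insert
vaddr=437: (3,1) not in TLB -> MISS, insert
vaddr=813: (6,1) not in TLB -> MISS, insert
vaddr=118: (0,3) in TLB -> HIT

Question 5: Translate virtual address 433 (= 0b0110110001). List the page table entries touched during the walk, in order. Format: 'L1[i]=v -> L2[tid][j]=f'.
vaddr = 433 = 0b0110110001
Split: l1_idx=3, l2_idx=1, offset=17

Answer: L1[3]=2 -> L2[2][1]=80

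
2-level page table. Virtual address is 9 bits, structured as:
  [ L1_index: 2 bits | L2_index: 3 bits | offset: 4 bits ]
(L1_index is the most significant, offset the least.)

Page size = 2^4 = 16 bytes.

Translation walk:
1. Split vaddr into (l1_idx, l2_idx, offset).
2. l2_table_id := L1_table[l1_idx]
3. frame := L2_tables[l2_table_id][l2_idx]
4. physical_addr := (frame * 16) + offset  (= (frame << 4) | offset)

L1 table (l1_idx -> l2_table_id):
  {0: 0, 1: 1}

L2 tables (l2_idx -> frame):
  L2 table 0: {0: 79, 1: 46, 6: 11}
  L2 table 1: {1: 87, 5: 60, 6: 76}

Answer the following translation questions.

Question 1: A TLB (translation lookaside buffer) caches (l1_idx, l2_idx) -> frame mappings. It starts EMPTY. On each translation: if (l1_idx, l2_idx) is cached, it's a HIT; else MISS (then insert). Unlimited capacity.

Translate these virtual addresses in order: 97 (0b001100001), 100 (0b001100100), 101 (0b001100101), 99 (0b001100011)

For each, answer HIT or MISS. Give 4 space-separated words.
vaddr=97: (0,6) not in TLB -> MISS, insert
vaddr=100: (0,6) in TLB -> HIT
vaddr=101: (0,6) in TLB -> HIT
vaddr=99: (0,6) in TLB -> HIT

Answer: MISS HIT HIT HIT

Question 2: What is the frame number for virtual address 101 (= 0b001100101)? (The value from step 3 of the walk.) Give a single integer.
vaddr = 101: l1_idx=0, l2_idx=6
L1[0] = 0; L2[0][6] = 11

Answer: 11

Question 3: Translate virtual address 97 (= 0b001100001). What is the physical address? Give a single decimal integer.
Answer: 177

Derivation:
vaddr = 97 = 0b001100001
Split: l1_idx=0, l2_idx=6, offset=1
L1[0] = 0
L2[0][6] = 11
paddr = 11 * 16 + 1 = 177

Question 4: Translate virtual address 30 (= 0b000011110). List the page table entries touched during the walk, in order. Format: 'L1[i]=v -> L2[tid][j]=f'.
Answer: L1[0]=0 -> L2[0][1]=46

Derivation:
vaddr = 30 = 0b000011110
Split: l1_idx=0, l2_idx=1, offset=14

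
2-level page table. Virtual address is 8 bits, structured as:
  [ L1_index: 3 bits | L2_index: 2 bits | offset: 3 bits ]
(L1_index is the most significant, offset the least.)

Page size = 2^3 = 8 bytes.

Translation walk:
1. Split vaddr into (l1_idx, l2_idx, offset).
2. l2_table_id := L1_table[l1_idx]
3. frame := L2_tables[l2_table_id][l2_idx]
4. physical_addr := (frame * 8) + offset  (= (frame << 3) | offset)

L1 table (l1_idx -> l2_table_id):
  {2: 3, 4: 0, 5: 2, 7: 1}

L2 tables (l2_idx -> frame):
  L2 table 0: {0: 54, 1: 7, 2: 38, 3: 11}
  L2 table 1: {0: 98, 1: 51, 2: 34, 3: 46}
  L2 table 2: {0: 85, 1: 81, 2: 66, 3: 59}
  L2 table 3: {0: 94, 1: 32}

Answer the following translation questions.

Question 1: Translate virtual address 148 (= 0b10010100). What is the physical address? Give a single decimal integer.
Answer: 308

Derivation:
vaddr = 148 = 0b10010100
Split: l1_idx=4, l2_idx=2, offset=4
L1[4] = 0
L2[0][2] = 38
paddr = 38 * 8 + 4 = 308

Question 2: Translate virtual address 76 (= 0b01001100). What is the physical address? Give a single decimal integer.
Answer: 260

Derivation:
vaddr = 76 = 0b01001100
Split: l1_idx=2, l2_idx=1, offset=4
L1[2] = 3
L2[3][1] = 32
paddr = 32 * 8 + 4 = 260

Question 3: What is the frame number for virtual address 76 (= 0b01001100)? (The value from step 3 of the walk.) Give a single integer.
Answer: 32

Derivation:
vaddr = 76: l1_idx=2, l2_idx=1
L1[2] = 3; L2[3][1] = 32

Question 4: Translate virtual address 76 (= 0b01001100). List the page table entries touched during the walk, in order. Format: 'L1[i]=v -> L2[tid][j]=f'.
vaddr = 76 = 0b01001100
Split: l1_idx=2, l2_idx=1, offset=4

Answer: L1[2]=3 -> L2[3][1]=32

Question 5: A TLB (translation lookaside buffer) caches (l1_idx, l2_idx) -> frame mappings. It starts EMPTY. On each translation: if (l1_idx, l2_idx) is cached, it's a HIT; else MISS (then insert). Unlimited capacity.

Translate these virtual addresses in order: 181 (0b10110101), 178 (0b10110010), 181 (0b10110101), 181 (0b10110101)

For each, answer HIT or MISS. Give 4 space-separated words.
Answer: MISS HIT HIT HIT

Derivation:
vaddr=181: (5,2) not in TLB -> MISS, insert
vaddr=178: (5,2) in TLB -> HIT
vaddr=181: (5,2) in TLB -> HIT
vaddr=181: (5,2) in TLB -> HIT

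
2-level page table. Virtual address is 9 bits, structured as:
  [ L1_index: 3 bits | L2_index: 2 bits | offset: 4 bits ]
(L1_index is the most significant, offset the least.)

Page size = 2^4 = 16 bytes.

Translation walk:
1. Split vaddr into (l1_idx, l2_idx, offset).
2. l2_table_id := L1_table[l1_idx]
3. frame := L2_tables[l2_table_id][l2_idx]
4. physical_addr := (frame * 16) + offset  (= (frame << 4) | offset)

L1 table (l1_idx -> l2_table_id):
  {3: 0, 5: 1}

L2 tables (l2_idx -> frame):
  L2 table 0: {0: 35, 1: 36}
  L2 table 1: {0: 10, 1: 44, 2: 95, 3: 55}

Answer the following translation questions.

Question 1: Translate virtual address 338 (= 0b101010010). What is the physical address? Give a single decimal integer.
vaddr = 338 = 0b101010010
Split: l1_idx=5, l2_idx=1, offset=2
L1[5] = 1
L2[1][1] = 44
paddr = 44 * 16 + 2 = 706

Answer: 706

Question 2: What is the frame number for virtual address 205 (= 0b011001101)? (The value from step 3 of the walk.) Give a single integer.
Answer: 35

Derivation:
vaddr = 205: l1_idx=3, l2_idx=0
L1[3] = 0; L2[0][0] = 35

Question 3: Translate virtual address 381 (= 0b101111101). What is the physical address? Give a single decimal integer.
Answer: 893

Derivation:
vaddr = 381 = 0b101111101
Split: l1_idx=5, l2_idx=3, offset=13
L1[5] = 1
L2[1][3] = 55
paddr = 55 * 16 + 13 = 893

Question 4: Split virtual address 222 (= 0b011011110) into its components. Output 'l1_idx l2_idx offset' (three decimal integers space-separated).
Answer: 3 1 14

Derivation:
vaddr = 222 = 0b011011110
  top 3 bits -> l1_idx = 3
  next 2 bits -> l2_idx = 1
  bottom 4 bits -> offset = 14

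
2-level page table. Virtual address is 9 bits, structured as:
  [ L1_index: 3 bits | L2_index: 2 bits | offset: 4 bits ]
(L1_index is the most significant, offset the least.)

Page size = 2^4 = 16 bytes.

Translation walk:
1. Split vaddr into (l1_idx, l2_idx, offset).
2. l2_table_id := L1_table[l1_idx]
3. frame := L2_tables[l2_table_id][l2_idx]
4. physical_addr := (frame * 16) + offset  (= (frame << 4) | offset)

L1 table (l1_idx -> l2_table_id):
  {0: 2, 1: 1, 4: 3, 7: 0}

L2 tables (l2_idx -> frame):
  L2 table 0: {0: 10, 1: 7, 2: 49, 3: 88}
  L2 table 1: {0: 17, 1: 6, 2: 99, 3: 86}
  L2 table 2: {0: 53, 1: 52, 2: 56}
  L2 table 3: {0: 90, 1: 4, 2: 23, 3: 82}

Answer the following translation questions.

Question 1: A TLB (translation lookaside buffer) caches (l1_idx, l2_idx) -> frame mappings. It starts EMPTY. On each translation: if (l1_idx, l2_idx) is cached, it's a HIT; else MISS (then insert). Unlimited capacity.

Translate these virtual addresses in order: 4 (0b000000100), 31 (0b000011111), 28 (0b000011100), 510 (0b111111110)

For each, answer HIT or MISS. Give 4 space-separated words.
Answer: MISS MISS HIT MISS

Derivation:
vaddr=4: (0,0) not in TLB -> MISS, insert
vaddr=31: (0,1) not in TLB -> MISS, insert
vaddr=28: (0,1) in TLB -> HIT
vaddr=510: (7,3) not in TLB -> MISS, insert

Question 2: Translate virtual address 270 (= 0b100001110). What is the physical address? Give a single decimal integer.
Answer: 1454

Derivation:
vaddr = 270 = 0b100001110
Split: l1_idx=4, l2_idx=0, offset=14
L1[4] = 3
L2[3][0] = 90
paddr = 90 * 16 + 14 = 1454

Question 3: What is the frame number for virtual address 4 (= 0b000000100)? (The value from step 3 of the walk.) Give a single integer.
Answer: 53

Derivation:
vaddr = 4: l1_idx=0, l2_idx=0
L1[0] = 2; L2[2][0] = 53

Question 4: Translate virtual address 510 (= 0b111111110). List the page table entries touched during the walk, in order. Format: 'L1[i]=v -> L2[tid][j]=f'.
Answer: L1[7]=0 -> L2[0][3]=88

Derivation:
vaddr = 510 = 0b111111110
Split: l1_idx=7, l2_idx=3, offset=14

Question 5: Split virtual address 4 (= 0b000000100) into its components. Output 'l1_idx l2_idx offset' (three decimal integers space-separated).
Answer: 0 0 4

Derivation:
vaddr = 4 = 0b000000100
  top 3 bits -> l1_idx = 0
  next 2 bits -> l2_idx = 0
  bottom 4 bits -> offset = 4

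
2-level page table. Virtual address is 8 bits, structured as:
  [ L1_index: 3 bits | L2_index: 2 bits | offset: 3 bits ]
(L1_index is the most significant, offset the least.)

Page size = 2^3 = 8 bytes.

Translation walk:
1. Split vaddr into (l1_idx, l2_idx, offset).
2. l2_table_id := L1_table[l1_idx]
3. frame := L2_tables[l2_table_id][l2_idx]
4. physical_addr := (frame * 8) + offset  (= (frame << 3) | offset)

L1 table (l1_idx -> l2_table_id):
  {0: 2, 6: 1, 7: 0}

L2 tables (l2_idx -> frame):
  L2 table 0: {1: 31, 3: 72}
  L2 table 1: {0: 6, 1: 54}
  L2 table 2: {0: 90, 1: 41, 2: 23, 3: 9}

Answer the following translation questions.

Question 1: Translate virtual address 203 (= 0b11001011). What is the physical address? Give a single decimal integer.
vaddr = 203 = 0b11001011
Split: l1_idx=6, l2_idx=1, offset=3
L1[6] = 1
L2[1][1] = 54
paddr = 54 * 8 + 3 = 435

Answer: 435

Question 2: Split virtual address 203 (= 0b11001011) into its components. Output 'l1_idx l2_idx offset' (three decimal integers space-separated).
Answer: 6 1 3

Derivation:
vaddr = 203 = 0b11001011
  top 3 bits -> l1_idx = 6
  next 2 bits -> l2_idx = 1
  bottom 3 bits -> offset = 3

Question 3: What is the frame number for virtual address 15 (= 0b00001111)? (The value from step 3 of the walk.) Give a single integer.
vaddr = 15: l1_idx=0, l2_idx=1
L1[0] = 2; L2[2][1] = 41

Answer: 41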